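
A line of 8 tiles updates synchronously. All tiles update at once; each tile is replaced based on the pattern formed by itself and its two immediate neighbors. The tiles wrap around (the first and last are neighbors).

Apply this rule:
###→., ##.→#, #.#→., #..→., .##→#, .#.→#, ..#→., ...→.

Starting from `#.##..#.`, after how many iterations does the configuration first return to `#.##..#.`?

#.##..#.

1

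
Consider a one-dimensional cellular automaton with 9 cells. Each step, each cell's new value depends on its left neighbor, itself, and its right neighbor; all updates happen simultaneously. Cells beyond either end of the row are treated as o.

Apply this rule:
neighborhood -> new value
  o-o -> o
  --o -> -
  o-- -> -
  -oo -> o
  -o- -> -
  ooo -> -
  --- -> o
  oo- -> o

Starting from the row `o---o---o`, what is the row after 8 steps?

oo--o--oo

o-o---o-o
oo--o--oo
-o-----o-
o--ooo--o
o--o-o--o
o---o---o  (repeats step 0; period 6)
step 8: oo--o--oo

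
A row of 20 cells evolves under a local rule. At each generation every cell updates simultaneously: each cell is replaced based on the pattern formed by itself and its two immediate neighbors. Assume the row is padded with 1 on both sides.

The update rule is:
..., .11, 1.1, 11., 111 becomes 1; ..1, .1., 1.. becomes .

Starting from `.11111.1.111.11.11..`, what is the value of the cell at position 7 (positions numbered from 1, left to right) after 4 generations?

1

1111111.1111111111..
111111111111111111..
111111111111111111..  (fixed point — unchanged through generation 4)
position 7 holds 1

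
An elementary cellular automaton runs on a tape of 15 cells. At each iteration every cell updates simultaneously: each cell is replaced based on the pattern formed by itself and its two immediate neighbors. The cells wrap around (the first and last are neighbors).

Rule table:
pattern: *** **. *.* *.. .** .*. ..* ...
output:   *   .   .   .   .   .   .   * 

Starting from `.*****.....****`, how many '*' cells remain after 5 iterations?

iteration 1: ..***..***..**.
iteration 2: *..*....*......
iteration 3: .....**...****.
iteration 4: ****....*..**..
iteration 5: .**..**........
count of *: 4

4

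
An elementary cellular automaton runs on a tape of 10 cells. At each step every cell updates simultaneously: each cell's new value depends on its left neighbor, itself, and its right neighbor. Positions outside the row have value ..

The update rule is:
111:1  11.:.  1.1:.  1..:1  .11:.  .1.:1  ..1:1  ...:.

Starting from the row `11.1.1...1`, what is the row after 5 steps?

.1111.1...

...1.11.11
..11......
.1..1.....
111111....
.1111.1...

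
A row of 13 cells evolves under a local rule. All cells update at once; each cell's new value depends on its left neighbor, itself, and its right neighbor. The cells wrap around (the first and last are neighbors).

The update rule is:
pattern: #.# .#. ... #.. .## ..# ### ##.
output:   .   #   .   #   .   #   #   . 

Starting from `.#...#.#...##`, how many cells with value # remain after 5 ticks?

tick 1: .##.##.##.#..
tick 2: #.........##.
tick 3: ##.......#...
tick 4: ..#.....###.#
tick 5: ####...#.#..#
count of #: 7

7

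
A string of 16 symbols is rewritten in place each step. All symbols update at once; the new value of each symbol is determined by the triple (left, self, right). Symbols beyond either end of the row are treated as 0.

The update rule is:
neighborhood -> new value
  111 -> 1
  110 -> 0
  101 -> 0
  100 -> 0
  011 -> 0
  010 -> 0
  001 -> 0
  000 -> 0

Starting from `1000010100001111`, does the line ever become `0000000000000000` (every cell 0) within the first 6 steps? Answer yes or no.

0000000000000110
0000000000000000
all cells are 0 at step 2

yes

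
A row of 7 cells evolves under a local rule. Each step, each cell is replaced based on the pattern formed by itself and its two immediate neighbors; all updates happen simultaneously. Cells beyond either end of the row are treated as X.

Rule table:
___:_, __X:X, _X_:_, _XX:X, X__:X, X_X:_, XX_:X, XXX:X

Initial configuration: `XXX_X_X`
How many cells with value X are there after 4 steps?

XXX___X
XXXX_XX
XXXX_XX  (fixed point — unchanged through step 4)
count of X: 6

6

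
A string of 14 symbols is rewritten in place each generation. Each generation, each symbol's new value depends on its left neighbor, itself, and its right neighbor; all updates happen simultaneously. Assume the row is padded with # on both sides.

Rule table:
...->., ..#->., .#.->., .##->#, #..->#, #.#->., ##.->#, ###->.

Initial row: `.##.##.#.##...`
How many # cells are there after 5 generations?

generation 1: .##.##...###..
generation 2: .##.###..#.##.
generation 3: .##.#.##...##.
generation 4: .##...###..##.
generation 5: .###..#.##.##.
count of #: 8

8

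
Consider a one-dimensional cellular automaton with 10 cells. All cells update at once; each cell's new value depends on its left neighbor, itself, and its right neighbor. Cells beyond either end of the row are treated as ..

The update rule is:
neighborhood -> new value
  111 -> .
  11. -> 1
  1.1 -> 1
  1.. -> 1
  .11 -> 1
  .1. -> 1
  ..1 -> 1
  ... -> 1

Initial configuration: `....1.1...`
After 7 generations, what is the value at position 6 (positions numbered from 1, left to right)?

1

1111111111
1........1
1111111111  (repeats generation 1; period 2)
generation 7: 1111111111
position 6 holds 1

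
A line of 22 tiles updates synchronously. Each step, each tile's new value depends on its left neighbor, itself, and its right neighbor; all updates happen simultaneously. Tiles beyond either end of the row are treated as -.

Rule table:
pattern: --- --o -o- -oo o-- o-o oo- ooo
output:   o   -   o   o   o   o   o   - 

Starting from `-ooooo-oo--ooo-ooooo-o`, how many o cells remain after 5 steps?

step 1: -o---ooooo-o-ooo---ooo
step 2: -ooo-o---ooooo-ooo-o-o
step 3: -o-ooooo-o---ooo-ooooo
step 4: -ooo---ooooo-o-ooo---o
step 5: -o-ooo-o---ooooo-ooo-o
count of o: 14

14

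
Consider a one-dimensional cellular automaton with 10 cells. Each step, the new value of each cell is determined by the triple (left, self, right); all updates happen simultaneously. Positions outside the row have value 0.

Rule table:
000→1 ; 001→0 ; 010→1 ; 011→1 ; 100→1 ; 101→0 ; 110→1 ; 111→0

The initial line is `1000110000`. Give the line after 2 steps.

1110111111
1010100001

1010100001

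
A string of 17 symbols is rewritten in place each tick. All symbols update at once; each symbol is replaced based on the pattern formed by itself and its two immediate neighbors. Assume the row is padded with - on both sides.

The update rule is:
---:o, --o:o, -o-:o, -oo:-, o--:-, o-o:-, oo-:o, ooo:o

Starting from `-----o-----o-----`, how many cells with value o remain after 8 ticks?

8

oooooo-ooooo-oooo
-ooooo--oooo--ooo
o-oooo-o-ooo-o-oo
o--ooo-o--oo-o--o
o-o-oo-o-o-o-o-oo
o-o--o-o-o-o-o--o
o-o-oo-o-o-o-o-oo  (repeats tick 5; period 2)
tick 8: o-o--o-o-o-o-o--o
count of o: 8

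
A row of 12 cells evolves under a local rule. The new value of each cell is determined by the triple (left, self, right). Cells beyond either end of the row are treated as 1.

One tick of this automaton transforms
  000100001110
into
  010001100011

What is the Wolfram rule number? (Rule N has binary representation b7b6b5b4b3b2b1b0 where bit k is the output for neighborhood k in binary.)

97

position 9: 111 → 0  (bit 7 = 0)
position 10: 110 → 1  (bit 6 = 1)
position 11: 101 → 1  (bit 5 = 1)
position 0: 100 → 0  (bit 4 = 0)
position 8: 011 → 0  (bit 3 = 0)
position 3: 010 → 0  (bit 2 = 0)
position 2: 001 → 0  (bit 1 = 0)
position 1: 000 → 1  (bit 0 = 1)
bits b7..b0 = 01100001 = 97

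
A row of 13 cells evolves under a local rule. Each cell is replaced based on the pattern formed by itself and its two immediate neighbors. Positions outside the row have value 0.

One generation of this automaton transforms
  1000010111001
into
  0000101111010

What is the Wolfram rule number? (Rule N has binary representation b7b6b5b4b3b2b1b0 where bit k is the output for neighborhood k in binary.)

234

position 8: 111 → 1  (bit 7 = 1)
position 9: 110 → 1  (bit 6 = 1)
position 6: 101 → 1  (bit 5 = 1)
position 1: 100 → 0  (bit 4 = 0)
position 7: 011 → 1  (bit 3 = 1)
position 0: 010 → 0  (bit 2 = 0)
position 4: 001 → 1  (bit 1 = 1)
position 2: 000 → 0  (bit 0 = 0)
bits b7..b0 = 11101010 = 234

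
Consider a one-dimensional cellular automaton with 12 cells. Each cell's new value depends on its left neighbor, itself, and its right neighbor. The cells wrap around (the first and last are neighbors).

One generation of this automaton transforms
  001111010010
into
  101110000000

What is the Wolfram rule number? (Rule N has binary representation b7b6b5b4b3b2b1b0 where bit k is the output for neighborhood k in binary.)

137

position 3: 111 → 1  (bit 7 = 1)
position 5: 110 → 0  (bit 6 = 0)
position 6: 101 → 0  (bit 5 = 0)
position 8: 100 → 0  (bit 4 = 0)
position 2: 011 → 1  (bit 3 = 1)
position 7: 010 → 0  (bit 2 = 0)
position 1: 001 → 0  (bit 1 = 0)
position 0: 000 → 1  (bit 0 = 1)
bits b7..b0 = 10001001 = 137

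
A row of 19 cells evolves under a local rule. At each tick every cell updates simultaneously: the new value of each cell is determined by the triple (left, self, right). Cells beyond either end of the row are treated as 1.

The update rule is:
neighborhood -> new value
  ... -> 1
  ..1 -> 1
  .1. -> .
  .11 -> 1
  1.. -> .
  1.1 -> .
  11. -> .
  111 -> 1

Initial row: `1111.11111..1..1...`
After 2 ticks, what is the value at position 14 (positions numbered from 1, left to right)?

111..1111..1..1..11
11..1111..1..1..111
position 14 holds 1

1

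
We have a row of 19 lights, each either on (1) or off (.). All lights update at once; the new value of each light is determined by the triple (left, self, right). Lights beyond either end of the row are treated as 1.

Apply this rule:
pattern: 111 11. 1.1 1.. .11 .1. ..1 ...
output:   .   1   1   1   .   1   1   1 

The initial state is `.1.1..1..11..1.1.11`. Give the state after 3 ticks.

11111111.1111111...

111111111.1111111..
........11......111
11111111.1111111...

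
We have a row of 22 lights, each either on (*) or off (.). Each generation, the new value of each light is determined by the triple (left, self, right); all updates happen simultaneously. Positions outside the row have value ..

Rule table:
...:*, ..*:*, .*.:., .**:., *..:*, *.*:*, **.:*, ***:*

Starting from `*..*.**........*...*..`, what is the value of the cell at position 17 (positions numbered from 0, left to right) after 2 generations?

.**.*.*********.***.**
*.**.*.*********.***.*
position 17 holds *

*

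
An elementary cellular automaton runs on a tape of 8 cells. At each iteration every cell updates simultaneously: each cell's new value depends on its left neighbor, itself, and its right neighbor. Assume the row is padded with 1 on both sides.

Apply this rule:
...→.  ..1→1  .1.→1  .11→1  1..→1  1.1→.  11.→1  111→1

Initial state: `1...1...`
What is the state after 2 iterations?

iteration 1: 11.111.1
iteration 2: 11.111.1

11.111.1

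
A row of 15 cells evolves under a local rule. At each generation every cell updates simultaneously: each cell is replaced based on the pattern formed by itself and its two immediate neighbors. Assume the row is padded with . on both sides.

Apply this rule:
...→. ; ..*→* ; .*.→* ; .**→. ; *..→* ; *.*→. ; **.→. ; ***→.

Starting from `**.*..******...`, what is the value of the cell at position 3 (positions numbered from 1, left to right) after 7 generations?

*

...***......*..
..*...*....***.
.***.***..*...*
*.......****.**
**.....*.......
..*...***......
.***.*...*.....
position 3 holds *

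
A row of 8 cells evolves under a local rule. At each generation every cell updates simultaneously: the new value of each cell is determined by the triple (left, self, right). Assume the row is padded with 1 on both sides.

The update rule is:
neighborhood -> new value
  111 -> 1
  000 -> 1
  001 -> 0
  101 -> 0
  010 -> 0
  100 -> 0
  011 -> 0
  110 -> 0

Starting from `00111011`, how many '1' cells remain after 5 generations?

1

00010001
01000100
00010000
01000110
00010000
count of 1: 1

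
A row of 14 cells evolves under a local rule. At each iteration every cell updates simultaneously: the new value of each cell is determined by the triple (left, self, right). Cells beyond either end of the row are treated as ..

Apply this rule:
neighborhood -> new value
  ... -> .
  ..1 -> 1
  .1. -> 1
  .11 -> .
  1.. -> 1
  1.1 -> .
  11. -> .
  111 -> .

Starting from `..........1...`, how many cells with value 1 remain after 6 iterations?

2

.........111..
........1...1.
.......111.111
......1.......
.....111......
....1...1.....
count of 1: 2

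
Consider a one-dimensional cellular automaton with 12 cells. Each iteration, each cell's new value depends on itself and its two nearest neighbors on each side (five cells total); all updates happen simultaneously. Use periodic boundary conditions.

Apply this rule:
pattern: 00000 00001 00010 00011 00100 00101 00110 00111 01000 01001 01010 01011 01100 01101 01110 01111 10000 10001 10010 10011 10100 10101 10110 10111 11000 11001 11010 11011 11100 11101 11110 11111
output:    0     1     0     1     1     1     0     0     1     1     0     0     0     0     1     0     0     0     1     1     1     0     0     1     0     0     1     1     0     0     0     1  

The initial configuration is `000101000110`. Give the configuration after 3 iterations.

010101101000
010000011101
011001101010

011001101010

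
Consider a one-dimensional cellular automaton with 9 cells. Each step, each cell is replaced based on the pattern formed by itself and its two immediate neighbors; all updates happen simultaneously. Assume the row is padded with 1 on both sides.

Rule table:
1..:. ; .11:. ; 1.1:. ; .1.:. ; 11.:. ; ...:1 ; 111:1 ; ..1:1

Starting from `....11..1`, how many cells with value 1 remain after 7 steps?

5

.111...1.
..1..11..
.1..1...1
...1..11.
.11..1...
....1..11
.111..1.1
count of 1: 5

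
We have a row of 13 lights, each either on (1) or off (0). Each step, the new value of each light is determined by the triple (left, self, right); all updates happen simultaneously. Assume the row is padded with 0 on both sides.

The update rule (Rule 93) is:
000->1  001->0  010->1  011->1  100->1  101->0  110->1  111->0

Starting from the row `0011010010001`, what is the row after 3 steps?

1011011011101
1011011010101
1011011010101

1011011010101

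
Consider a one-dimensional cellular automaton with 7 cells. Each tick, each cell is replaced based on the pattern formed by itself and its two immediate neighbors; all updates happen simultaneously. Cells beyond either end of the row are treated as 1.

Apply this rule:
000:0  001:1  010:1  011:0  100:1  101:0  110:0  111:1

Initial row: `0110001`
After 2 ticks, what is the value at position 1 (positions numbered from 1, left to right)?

1

0001010
1011010
position 1 holds 1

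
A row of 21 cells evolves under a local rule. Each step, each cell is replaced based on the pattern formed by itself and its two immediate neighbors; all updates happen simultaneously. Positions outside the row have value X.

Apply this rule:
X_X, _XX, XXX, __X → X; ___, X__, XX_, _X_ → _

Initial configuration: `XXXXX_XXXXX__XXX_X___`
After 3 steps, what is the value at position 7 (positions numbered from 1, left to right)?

X

XXXX_XXXXX__XXX_X___X
XXX_XXXXX__XXX_X___XX
XX_XXXXX__XXX_X___XXX
position 7 holds X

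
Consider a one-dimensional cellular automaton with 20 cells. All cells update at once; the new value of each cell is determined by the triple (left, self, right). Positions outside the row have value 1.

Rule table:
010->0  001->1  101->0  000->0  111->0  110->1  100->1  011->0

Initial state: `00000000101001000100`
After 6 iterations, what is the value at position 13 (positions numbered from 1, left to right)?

1

iteration 1: 10000001000110101011
iteration 2: 11000010101010000000
iteration 3: 01100100000001000001
iteration 4: 00111010000010100010
iteration 5: 11001001000100010100
iteration 6: 01110110101010100011
position 13 holds 1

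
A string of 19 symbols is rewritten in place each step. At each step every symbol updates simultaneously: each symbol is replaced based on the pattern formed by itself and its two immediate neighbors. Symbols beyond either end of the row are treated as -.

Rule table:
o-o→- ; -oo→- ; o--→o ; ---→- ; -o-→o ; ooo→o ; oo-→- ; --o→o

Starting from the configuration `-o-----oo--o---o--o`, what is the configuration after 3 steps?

ooo---o--oooo-ooooo
-o-o-oooo-oo---ooo-
oo-o--oo----o-o-o-o

oo-o--oo----o-o-o-o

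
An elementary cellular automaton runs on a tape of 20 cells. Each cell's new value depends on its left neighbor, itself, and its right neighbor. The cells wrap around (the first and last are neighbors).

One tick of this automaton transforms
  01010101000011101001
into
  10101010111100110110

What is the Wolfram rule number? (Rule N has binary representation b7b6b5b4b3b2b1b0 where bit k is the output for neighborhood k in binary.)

position 13: 111 → 0  (bit 7 = 0)
position 14: 110 → 1  (bit 6 = 1)
position 0: 101 → 1  (bit 5 = 1)
position 8: 100 → 1  (bit 4 = 1)
position 12: 011 → 0  (bit 3 = 0)
position 1: 010 → 0  (bit 2 = 0)
position 11: 001 → 1  (bit 1 = 1)
position 9: 000 → 1  (bit 0 = 1)
bits b7..b0 = 01110011 = 115

115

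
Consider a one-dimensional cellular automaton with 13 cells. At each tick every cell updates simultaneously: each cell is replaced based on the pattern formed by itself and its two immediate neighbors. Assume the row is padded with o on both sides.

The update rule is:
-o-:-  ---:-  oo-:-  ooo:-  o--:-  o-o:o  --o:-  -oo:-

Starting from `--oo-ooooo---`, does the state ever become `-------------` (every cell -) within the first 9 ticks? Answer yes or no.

yes

tick 1: ----o--------
tick 2: -------------
all cells are - at tick 2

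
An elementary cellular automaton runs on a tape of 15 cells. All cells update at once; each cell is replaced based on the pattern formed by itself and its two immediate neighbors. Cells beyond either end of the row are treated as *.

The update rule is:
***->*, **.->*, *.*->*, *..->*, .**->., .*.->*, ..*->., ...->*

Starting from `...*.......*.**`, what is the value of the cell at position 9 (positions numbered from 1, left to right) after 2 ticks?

*

tick 1: **.*******.**.*
tick 2: ***.*******.**.
position 9 holds *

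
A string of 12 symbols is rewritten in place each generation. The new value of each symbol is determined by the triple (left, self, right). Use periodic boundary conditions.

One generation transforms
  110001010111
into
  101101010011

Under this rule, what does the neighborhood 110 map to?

0

At position 1 the neighborhood is 110; the next row has 0 there.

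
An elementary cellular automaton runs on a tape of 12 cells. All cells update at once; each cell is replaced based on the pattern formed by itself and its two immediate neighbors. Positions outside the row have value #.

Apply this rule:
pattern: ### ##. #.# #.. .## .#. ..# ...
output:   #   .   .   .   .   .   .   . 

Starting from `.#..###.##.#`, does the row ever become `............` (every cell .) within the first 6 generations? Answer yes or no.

.....#......
............
all cells are . at generation 2

yes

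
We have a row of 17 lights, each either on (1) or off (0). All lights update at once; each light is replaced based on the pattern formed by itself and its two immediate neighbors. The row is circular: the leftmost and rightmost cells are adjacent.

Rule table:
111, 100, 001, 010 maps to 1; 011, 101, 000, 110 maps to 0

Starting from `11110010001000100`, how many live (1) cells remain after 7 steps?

step 1: 01101111011101111
step 2: 00000110001000110
step 3: 00001001011101001
step 4: 10011111001001111
step 5: 01101110111110111
step 6: 00000100011100010
step 7: 00001110101010111
count of 1: 9

9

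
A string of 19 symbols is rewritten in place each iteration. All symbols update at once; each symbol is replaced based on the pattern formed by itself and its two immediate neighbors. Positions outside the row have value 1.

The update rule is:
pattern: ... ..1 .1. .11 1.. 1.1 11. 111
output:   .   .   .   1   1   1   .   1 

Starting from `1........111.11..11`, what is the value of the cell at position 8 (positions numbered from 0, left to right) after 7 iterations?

iteration 1: .1.......11.11.1.11
iteration 2: 1.1......1.11.1.111
iteration 3: .1.1......11.1.1111
iteration 4: 1.1.1.....1.1.11111
iteration 5: .1.1.1.....1.111111
iteration 6: 1.1.1.1.....1111111
iteration 7: .1.1.1.1....1111111
position 8 holds .

.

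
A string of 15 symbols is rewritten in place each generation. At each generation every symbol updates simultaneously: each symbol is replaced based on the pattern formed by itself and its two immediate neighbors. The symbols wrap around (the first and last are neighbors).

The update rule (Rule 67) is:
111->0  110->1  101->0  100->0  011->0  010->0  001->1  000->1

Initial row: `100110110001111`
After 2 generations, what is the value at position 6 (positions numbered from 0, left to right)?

101010010110000
000000100010111
position 6 holds 1

1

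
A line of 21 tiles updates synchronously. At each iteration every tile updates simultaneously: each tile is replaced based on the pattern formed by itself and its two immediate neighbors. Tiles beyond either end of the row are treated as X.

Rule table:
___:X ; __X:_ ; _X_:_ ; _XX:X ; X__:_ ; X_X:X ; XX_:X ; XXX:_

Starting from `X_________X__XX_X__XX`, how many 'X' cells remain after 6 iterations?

X_XXXXXXX____XXX___X_
XXX_____X_XX_X_X_X__X
__X_XXX__XXXX_X_X___X
___XX_X__X__XX_X__X_X
_X_XXX______XXX____XX
X_XX_X_XXXX_X_X_XX_X_
count of X: 13

13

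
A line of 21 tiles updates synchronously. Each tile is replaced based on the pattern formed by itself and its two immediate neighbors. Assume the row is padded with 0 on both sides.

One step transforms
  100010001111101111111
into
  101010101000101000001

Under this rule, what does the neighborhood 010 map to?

At position 0 the neighborhood is 010; the next row has 1 there.

1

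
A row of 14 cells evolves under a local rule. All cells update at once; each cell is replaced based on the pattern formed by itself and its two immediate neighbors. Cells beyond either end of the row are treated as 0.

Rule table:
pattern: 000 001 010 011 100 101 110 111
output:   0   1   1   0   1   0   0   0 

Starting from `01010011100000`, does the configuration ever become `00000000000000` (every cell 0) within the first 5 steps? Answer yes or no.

no

step 1: 11011100010000
step 2: 00000010111000
step 3: 00000110000100
step 4: 00001001001110
step 5: 00011111110001
step 5 is 00011111110001, still not uniform 0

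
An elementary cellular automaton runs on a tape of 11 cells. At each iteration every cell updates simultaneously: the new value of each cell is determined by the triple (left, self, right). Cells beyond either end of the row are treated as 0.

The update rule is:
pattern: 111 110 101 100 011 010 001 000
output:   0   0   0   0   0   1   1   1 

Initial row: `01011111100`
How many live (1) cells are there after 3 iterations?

iteration 1: 11000000001
iteration 2: 00011111111
iteration 3: 11100000000
count of 1: 3

3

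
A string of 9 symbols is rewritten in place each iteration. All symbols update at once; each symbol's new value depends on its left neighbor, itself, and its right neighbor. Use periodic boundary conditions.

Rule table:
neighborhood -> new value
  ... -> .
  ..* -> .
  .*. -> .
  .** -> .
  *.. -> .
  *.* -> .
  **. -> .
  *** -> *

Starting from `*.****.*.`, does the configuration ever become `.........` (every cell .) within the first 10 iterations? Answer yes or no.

...**....
.........
all cells are . at iteration 2

yes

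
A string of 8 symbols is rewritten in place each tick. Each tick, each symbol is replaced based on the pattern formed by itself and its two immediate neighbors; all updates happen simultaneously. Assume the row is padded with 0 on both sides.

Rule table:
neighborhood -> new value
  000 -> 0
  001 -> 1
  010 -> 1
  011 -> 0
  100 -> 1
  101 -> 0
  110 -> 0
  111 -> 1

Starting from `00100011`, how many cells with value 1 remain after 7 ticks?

3

01110100
10100110
10111001
10010111
11110010
01101111
10000110
count of 1: 3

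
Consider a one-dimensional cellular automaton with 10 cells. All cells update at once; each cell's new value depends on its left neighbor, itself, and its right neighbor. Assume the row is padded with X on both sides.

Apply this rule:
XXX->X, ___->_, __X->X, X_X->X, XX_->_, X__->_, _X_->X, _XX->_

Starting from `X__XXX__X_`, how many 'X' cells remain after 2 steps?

7

__X_X__XXX
_XXXX_X_XX
count of X: 7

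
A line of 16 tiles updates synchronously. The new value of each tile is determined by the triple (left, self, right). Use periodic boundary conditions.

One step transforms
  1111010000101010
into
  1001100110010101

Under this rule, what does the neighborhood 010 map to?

At position 5 the neighborhood is 010; the next row has 0 there.

0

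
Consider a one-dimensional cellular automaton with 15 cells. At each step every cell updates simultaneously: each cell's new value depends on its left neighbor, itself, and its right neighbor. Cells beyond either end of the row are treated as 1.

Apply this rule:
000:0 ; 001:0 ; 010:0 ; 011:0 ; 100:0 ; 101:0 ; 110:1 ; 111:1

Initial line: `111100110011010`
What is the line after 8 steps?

111100000000000

step 1: 111100010001000
step 2: 111100000000000
step 3: 111100000000000  (fixed point — unchanged through step 8)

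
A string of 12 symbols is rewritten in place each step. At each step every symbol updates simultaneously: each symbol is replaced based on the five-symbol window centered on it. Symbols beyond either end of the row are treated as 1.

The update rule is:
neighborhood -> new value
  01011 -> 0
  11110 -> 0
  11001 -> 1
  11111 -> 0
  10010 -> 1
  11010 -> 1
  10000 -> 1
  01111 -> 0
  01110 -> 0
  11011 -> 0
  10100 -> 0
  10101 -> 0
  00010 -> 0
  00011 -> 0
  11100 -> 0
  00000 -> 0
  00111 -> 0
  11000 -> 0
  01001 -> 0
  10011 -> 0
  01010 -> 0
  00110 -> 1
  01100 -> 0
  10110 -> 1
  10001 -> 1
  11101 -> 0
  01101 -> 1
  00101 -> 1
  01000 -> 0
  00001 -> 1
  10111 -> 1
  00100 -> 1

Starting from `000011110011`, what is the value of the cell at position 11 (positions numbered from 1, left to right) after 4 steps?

1

step 1: 011000001000
step 2: 010010101010
step 3: 100110000000
step 4: 010100100010
position 11 holds 1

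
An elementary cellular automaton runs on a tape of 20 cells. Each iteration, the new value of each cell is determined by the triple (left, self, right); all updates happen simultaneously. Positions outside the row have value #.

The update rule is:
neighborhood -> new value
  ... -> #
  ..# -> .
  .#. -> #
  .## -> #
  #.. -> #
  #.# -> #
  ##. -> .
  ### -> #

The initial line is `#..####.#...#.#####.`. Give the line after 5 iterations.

.#.###.####.######.#
#####.####.######.##
####.####.######.###
###.####.######.####
##.####.######.#####

##.####.######.#####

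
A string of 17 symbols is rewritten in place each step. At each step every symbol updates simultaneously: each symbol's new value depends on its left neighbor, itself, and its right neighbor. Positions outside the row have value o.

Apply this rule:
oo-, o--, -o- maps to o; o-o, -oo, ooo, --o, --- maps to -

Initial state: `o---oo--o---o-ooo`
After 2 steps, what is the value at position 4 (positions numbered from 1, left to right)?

oo---oo-oo--o----
-oo---o--oo-oo---
position 4 holds -

-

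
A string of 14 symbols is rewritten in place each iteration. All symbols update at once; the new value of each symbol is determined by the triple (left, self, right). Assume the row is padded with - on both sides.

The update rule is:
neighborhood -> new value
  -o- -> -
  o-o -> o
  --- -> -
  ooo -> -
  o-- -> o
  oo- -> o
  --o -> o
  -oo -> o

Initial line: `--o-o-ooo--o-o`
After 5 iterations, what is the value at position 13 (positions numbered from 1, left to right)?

o

-o-o-oo-ooo-o-
o-o-ooooo-oo-o
-o-oo---ooooo-
o-oooo-oo---oo
-oo--ooooo-ooo
position 13 holds o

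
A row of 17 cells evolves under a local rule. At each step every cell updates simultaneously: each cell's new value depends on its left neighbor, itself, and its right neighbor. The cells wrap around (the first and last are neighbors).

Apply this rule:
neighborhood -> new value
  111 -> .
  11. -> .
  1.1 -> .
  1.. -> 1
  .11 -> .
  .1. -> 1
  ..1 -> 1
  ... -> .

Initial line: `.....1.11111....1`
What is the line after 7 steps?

step 1: 1...11......1..11
step 2: .1.1..1....1111..
step 3: 11.11111..1....1.
step 4: ........1111..11.
step 5: .......1....11..1
step 6: 1.....111..1..111
step 7: .1...1...11111...

.1...1...11111...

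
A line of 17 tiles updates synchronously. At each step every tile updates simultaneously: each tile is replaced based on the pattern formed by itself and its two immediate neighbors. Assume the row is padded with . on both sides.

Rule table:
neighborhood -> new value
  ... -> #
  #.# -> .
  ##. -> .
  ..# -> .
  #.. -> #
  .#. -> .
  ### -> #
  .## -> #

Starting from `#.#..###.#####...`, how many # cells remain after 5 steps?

11

...#.##..####.###
##...#.#.###..##.
#.##.....##.#.#.#
..#.####.#.......
#...###...#######
count of #: 11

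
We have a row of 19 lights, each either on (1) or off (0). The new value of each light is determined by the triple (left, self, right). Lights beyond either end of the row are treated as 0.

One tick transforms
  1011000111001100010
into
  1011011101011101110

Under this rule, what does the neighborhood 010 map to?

1

At position 0 the neighborhood is 010; the next row has 1 there.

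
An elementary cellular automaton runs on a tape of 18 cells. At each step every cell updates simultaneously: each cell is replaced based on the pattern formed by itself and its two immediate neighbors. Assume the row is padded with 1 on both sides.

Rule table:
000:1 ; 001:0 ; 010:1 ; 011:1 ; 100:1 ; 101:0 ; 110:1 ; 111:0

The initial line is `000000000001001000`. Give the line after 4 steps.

000000010101101010

111111111101101110
000000000101101010
111111110101101010
000000010101101010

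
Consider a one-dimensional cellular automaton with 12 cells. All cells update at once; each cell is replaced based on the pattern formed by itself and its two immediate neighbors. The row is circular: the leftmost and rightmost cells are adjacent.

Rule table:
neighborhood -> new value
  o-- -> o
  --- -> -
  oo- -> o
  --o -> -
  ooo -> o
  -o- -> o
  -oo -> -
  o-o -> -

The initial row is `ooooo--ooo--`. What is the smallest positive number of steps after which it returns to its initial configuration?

-ooooo--ooo-
--ooooo--ooo
o--ooooo--oo
oo--ooooo--o
ooo--ooooo--
-ooo--ooooo-
--ooo--ooooo
o--ooo--oooo
oo--ooo--ooo
ooo--ooo--oo
oooo--ooo--o
ooooo--ooo--

12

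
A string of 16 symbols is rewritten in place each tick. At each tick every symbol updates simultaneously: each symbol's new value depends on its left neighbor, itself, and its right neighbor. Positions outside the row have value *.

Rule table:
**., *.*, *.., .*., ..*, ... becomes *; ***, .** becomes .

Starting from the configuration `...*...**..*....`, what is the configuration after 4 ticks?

.....**.........

tick 1: *******.********
tick 2: ......**........
tick 3: ******.*********
tick 4: .....**.........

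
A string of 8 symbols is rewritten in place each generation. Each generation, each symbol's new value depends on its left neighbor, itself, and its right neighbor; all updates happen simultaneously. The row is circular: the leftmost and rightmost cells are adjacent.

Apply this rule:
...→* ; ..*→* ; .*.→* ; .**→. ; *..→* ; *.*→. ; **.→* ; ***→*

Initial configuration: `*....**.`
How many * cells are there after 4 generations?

*****.*.
.****.*.
*.***.**
*..**..*
count of *: 4

4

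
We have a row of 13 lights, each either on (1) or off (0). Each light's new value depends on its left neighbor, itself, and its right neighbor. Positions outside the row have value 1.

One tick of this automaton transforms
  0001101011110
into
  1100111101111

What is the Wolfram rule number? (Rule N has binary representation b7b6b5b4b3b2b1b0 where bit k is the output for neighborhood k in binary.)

245

position 9: 111 → 1  (bit 7 = 1)
position 4: 110 → 1  (bit 6 = 1)
position 5: 101 → 1  (bit 5 = 1)
position 0: 100 → 1  (bit 4 = 1)
position 3: 011 → 0  (bit 3 = 0)
position 6: 010 → 1  (bit 2 = 1)
position 2: 001 → 0  (bit 1 = 0)
position 1: 000 → 1  (bit 0 = 1)
bits b7..b0 = 11110101 = 245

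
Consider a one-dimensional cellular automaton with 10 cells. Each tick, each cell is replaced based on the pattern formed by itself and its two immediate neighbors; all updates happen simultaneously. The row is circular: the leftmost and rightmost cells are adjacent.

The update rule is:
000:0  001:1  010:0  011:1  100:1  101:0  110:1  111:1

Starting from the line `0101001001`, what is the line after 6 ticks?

tick 1: 0000110110
tick 2: 0001110111
tick 3: 1011110111
tick 4: 1011110111  (fixed point — unchanged through tick 6)

1011110111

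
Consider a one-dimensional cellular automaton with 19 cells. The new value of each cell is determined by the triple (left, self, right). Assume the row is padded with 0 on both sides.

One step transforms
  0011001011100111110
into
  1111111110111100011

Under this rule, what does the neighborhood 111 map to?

0

At position 9 the neighborhood is 111; the next row has 0 there.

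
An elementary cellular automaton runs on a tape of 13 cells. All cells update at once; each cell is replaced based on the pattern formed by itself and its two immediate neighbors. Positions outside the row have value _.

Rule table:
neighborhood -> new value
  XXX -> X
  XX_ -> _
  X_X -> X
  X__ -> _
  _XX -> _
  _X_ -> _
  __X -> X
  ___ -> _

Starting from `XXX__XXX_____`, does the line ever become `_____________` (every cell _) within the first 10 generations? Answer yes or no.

_X__X_X______
X__X_X_______
__X_X________
_X_X_________
X_X__________
_X___________
X____________
_____________
all cells are _ at generation 8

yes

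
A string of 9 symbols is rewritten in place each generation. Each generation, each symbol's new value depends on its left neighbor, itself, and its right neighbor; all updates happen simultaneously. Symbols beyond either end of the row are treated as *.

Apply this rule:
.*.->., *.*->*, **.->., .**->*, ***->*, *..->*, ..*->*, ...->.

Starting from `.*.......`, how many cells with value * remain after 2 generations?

*.*.....*
.*.*...**
count of *: 4

4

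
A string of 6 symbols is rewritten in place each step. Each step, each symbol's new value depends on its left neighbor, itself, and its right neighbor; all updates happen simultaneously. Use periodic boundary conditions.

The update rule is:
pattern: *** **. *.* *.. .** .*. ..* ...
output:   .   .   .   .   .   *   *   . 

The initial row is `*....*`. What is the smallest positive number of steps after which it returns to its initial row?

....*.
...**.
..*...
.**...
*.....
*....*

6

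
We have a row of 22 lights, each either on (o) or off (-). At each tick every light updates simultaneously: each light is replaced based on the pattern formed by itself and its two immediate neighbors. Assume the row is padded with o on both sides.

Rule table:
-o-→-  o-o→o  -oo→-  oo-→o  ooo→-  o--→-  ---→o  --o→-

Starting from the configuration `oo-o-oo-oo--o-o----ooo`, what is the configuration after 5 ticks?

-oo-o-oo-o---o--oo----
o-oo-o-oo--o-----o-oo-
oo-oo-o-o----ooo--o-oo
-oo-oo-o--oo---o---o--
o-oo-oo----o-o---o----

o-oo-oo----o-o---o----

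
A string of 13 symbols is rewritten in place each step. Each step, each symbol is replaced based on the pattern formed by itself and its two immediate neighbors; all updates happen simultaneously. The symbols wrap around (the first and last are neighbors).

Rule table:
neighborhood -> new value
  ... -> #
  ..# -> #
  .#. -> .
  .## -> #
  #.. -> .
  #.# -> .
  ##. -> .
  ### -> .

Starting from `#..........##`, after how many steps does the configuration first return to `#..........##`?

..##########.
###..........
#...#########
..###........
###...#######
....###......
#####...#####
......###....
#######...###
........###..
#########...#
..........###
.##########..
##..........#
...##########
.###.........
##...########
...###.......
####...######
.....###.....
######...####
.......###...
########...##
.........###.
##########...
#..........##

26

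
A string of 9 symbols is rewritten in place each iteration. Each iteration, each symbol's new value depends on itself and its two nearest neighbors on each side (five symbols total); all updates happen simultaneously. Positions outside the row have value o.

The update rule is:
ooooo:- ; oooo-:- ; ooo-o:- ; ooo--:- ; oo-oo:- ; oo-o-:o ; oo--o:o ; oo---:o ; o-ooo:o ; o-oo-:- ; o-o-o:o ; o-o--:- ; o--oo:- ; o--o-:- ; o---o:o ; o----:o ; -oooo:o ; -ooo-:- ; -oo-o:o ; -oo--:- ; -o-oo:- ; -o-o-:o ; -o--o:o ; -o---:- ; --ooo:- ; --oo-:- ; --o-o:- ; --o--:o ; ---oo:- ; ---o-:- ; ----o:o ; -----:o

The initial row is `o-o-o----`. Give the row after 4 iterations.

iteration 1: -ooo--oo-
iteration 2: -o--o--o-
iteration 3: o-o-oo---
iteration 4: -oo---oo-

-oo---oo-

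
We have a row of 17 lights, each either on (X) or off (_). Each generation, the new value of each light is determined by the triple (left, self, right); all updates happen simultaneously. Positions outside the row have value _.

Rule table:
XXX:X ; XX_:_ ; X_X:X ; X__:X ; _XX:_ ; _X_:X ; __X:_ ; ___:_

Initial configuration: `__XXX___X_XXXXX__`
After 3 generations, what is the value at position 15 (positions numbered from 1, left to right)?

_

generation 1: ___X_X__XX_XXX_X_
generation 2: ___XXXX___X_X_XXX
generation 3: ____XX_X__XXXX_X_
position 15 holds _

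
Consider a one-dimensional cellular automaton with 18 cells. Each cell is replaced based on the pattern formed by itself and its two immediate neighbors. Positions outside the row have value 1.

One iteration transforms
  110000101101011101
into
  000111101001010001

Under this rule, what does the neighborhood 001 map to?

1

At position 5 the neighborhood is 001; the next row has 1 there.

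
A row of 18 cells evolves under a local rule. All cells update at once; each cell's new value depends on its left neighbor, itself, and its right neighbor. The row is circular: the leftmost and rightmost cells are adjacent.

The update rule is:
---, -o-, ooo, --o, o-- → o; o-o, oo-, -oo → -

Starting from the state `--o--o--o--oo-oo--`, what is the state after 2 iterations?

oooooooooo-ooooo-o

ooooooooooo-----oo
oooooooooo-ooooo-o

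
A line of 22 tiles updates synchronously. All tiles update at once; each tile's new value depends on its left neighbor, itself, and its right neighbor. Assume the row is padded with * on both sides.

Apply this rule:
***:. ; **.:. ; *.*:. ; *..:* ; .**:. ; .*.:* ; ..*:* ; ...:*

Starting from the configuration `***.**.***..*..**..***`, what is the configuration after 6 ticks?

tick 1: ..........*****..**...
tick 2: **********.....**..***
tick 3: ..........*****..**...  (repeats tick 1; period 2)
tick 6: **********.....**..***

**********.....**..***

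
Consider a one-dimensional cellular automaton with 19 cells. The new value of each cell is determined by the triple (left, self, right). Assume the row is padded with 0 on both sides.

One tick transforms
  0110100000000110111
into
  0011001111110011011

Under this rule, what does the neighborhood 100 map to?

At position 5 the neighborhood is 100; the next row has 0 there.

0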